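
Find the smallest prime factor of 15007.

15007 is odd.
Digit sum 13, not divisible by 3.
Ends in 7: not divisible by 5.
7: 15007 = 7·2143 + 6
11: 15007 = 11·1364 + 3
13: 15007 = 13·1154 + 5
17: 15007 = 17·882 + 13
19: 15007 = 19·789 + 16
23: 15007 = 23·652 + 11
29: 15007 = 29·517 + 14
31: 15007 = 31·484 + 3
37: 15007 = 37·405 + 22
41: 15007 = 41·366 + 1
43: 15007 = 43·349

43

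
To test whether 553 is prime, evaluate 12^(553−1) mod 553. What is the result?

337

12^1 ≡ 12 (mod 553)
12^2 ≡ 12^2 = 144 ≡ 144 (mod 553)
12^4 ≡ 144^2 = 20736 ≡ 275 (mod 553)
12^8 ≡ 275^2 = 75625 ≡ 417 (mod 553)
12^16 ≡ 417^2 = 173889 ≡ 247 (mod 553)
12^32 ≡ 247^2 = 61009 ≡ 179 (mod 553)
12^64 ≡ 179^2 = 32041 ≡ 520 (mod 553)
12^128 ≡ 520^2 = 270400 ≡ 536 (mod 553)
12^256 ≡ 536^2 = 287296 ≡ 289 (mod 553)
12^512 ≡ 289^2 = 83521 ≡ 18 (mod 553)
552 = 512 + 32 + 8 in binary powers of 2.
So 12^552 ≡ 18 · 179 · 417 ≡ 337 (mod 553).
Since 337 ≠ 1, base 12 is a Fermat witness: 553 is composite.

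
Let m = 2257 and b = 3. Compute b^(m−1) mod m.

729

3^1 ≡ 3 (mod 2257)
3^2 ≡ 3^2 = 9 ≡ 9 (mod 2257)
3^4 ≡ 9^2 = 81 ≡ 81 (mod 2257)
3^8 ≡ 81^2 = 6561 ≡ 2047 (mod 2257)
3^16 ≡ 2047^2 = 4190209 ≡ 1217 (mod 2257)
3^32 ≡ 1217^2 = 1481089 ≡ 497 (mod 2257)
3^64 ≡ 497^2 = 247009 ≡ 996 (mod 2257)
3^128 ≡ 996^2 = 992016 ≡ 1193 (mod 2257)
3^256 ≡ 1193^2 = 1423249 ≡ 1339 (mod 2257)
3^512 ≡ 1339^2 = 1792921 ≡ 863 (mod 2257)
3^1024 ≡ 863^2 = 744769 ≡ 2216 (mod 2257)
3^2048 ≡ 2216^2 = 4910656 ≡ 1681 (mod 2257)
2256 = 2048 + 128 + 64 + 16 in binary powers of 2.
So 3^2256 ≡ 1681 · 1193 · 996 · 1217 ≡ 729 (mod 2257).
Since 729 ≠ 1, base 3 is a Fermat witness: 2257 is composite.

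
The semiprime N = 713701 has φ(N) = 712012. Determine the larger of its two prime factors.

φ(n) = (p−1)(q−1) = n − (p+q) + 1, so p + q = 713701 − 712012 + 1 = 1690.
p and q are the roots of t² − 1690t + 713701 = 0.
Discriminant: 1690² − 4·713701 = 2856100 − 2854804 = 1296; √1296 = 36.
q = (1690 − 36)/2 = 827, p = (1690 + 36)/2 = 863.
Check: 827 · 863 = 713701.

863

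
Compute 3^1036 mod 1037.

3^1 ≡ 3 (mod 1037)
3^2 ≡ 3^2 = 9 ≡ 9 (mod 1037)
3^4 ≡ 9^2 = 81 ≡ 81 (mod 1037)
3^8 ≡ 81^2 = 6561 ≡ 339 (mod 1037)
3^16 ≡ 339^2 = 114921 ≡ 851 (mod 1037)
3^32 ≡ 851^2 = 724201 ≡ 375 (mod 1037)
3^64 ≡ 375^2 = 140625 ≡ 630 (mod 1037)
3^128 ≡ 630^2 = 396900 ≡ 766 (mod 1037)
3^256 ≡ 766^2 = 586756 ≡ 851 (mod 1037)
3^512 ≡ 851^2 = 724201 ≡ 375 (mod 1037)
3^1024 ≡ 375^2 = 140625 ≡ 630 (mod 1037)
1036 = 1024 + 8 + 4 in binary powers of 2.
So 3^1036 ≡ 630 · 339 · 81 ≡ 973 (mod 1037).
Since 973 ≠ 1, base 3 is a Fermat witness: 1037 is composite.

973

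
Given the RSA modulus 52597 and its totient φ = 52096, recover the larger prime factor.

φ(n) = (p−1)(q−1) = n − (p+q) + 1, so p + q = 52597 − 52096 + 1 = 502.
p and q are the roots of t² − 502t + 52597 = 0.
Discriminant: 502² − 4·52597 = 252004 − 210388 = 41616; √41616 = 204.
q = (502 − 204)/2 = 149, p = (502 + 204)/2 = 353.
Check: 149 · 353 = 52597.

353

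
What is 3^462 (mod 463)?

3^1 ≡ 3 (mod 463)
3^2 ≡ 3^2 = 9 ≡ 9 (mod 463)
3^4 ≡ 9^2 = 81 ≡ 81 (mod 463)
3^8 ≡ 81^2 = 6561 ≡ 79 (mod 463)
3^16 ≡ 79^2 = 6241 ≡ 222 (mod 463)
3^32 ≡ 222^2 = 49284 ≡ 206 (mod 463)
3^64 ≡ 206^2 = 42436 ≡ 303 (mod 463)
3^128 ≡ 303^2 = 91809 ≡ 135 (mod 463)
3^256 ≡ 135^2 = 18225 ≡ 168 (mod 463)
462 = 256 + 128 + 64 + 8 + 4 + 2 in binary powers of 2.
So 3^462 ≡ 168 · 135 · 303 · 79 · 81 · 9 ≡ 1 (mod 463).
Since the result is 1, base 3 gives no evidence that 463 is composite.

1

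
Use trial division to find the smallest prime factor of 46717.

46717 is odd.
Digit sum 25, not divisible by 3.
Ends in 7: not divisible by 5.
7: 46717 = 7·6673 + 6
11: 46717 = 11·4247

11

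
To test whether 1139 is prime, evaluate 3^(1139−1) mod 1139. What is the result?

1097

3^1 ≡ 3 (mod 1139)
3^2 ≡ 3^2 = 9 ≡ 9 (mod 1139)
3^4 ≡ 9^2 = 81 ≡ 81 (mod 1139)
3^8 ≡ 81^2 = 6561 ≡ 866 (mod 1139)
3^16 ≡ 866^2 = 749956 ≡ 494 (mod 1139)
3^32 ≡ 494^2 = 244036 ≡ 290 (mod 1139)
3^64 ≡ 290^2 = 84100 ≡ 953 (mod 1139)
3^128 ≡ 953^2 = 908209 ≡ 426 (mod 1139)
3^256 ≡ 426^2 = 181476 ≡ 375 (mod 1139)
3^512 ≡ 375^2 = 140625 ≡ 528 (mod 1139)
3^1024 ≡ 528^2 = 278784 ≡ 868 (mod 1139)
1138 = 1024 + 64 + 32 + 16 + 2 in binary powers of 2.
So 3^1138 ≡ 868 · 953 · 290 · 494 · 9 ≡ 1097 (mod 1139).
Since 1097 ≠ 1, base 3 is a Fermat witness: 1139 is composite.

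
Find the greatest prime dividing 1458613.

73

1458613 = 13 · 112201
112201 = 29 · 3869
3869 = 53 · 73
73 is prime.
So 1458613 = 13 · 29 · 53 · 73; the largest prime factor is 73.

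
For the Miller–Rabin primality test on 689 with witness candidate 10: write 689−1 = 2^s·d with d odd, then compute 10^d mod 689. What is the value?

689 − 1 = 688 = 2^4 · 43, so d = 43.
10^1 ≡ 10 (mod 689)
10^2 ≡ 10^2 = 100 ≡ 100 (mod 689)
10^4 ≡ 100^2 = 10000 ≡ 354 (mod 689)
10^8 ≡ 354^2 = 125316 ≡ 607 (mod 689)
10^16 ≡ 607^2 = 368449 ≡ 523 (mod 689)
10^32 ≡ 523^2 = 273529 ≡ 685 (mod 689)
43 = 32 + 8 + 2 + 1 in binary powers of 2.
So 10^43 ≡ 685 · 607 · 100 · 10 ≡ 36 (mod 689).
Squaring chain: 36 → 607 → 523 → 685; never reaches −1, so base 10 is a Miller–Rabin witness that 689 is composite.

36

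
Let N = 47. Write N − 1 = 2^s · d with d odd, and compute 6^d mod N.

1

47 − 1 = 46 = 2^1 · 23, so d = 23.
6^1 ≡ 6 (mod 47)
6^2 ≡ 6^2 = 36 ≡ 36 (mod 47)
6^4 ≡ 36^2 = 1296 ≡ 27 (mod 47)
6^8 ≡ 27^2 = 729 ≡ 24 (mod 47)
6^16 ≡ 24^2 = 576 ≡ 12 (mod 47)
23 = 16 + 4 + 2 + 1 in binary powers of 2.
So 6^23 ≡ 12 · 27 · 36 · 6 ≡ 1 (mod 47).
Since 6^d ≡ 1 (mod 47), base 6 does not prove 47 composite.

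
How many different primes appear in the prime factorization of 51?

51 = 3 · 17
51 = 3 · 17, which has 2 distinct prime factors.

2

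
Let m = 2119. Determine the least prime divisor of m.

2119 is odd.
Digit sum 13, not divisible by 3.
Ends in 9: not divisible by 5.
7: 2119 = 7·302 + 5
11: 2119 = 11·192 + 7
13: 2119 = 13·163

13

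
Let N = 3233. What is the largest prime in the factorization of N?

3233 = 53 · 61
61 is prime.
So 3233 = 53 · 61; the largest prime factor is 61.

61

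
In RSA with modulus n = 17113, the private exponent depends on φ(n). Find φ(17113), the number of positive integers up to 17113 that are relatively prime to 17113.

16848

Factor: 17113 = 109 · 157.
φ(17113) = (109−1) · (157−1) = 108 · 156 = 16848.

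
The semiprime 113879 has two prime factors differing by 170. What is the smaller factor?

Since p = q + 170, we have 113879 = q(q + 170), so q² + 170q − 113879 = 0.
Discriminant: 170² + 4·113879 = 28900 + 455516 = 484416; √484416 = 696.
q = (−170 + 696)/2 = 263, and p = q + 170 = 433.
Check: 263 · 433 = 113879.

263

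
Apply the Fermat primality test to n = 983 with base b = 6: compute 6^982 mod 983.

6^1 ≡ 6 (mod 983)
6^2 ≡ 6^2 = 36 ≡ 36 (mod 983)
6^4 ≡ 36^2 = 1296 ≡ 313 (mod 983)
6^8 ≡ 313^2 = 97969 ≡ 652 (mod 983)
6^16 ≡ 652^2 = 425104 ≡ 448 (mod 983)
6^32 ≡ 448^2 = 200704 ≡ 172 (mod 983)
6^64 ≡ 172^2 = 29584 ≡ 94 (mod 983)
6^128 ≡ 94^2 = 8836 ≡ 972 (mod 983)
6^256 ≡ 972^2 = 944784 ≡ 121 (mod 983)
6^512 ≡ 121^2 = 14641 ≡ 879 (mod 983)
982 = 512 + 256 + 128 + 64 + 16 + 4 + 2 in binary powers of 2.
So 6^982 ≡ 879 · 121 · 972 · 94 · 448 · 313 · 36 ≡ 1 (mod 983).
Since the result is 1, base 6 gives no evidence that 983 is composite.

1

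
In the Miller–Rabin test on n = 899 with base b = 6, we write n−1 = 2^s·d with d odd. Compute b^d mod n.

615

899 − 1 = 898 = 2^1 · 449, so d = 449.
6^1 ≡ 6 (mod 899)
6^2 ≡ 6^2 = 36 ≡ 36 (mod 899)
6^4 ≡ 36^2 = 1296 ≡ 397 (mod 899)
6^8 ≡ 397^2 = 157609 ≡ 284 (mod 899)
6^16 ≡ 284^2 = 80656 ≡ 645 (mod 899)
6^32 ≡ 645^2 = 416025 ≡ 687 (mod 899)
6^64 ≡ 687^2 = 471969 ≡ 893 (mod 899)
6^128 ≡ 893^2 = 797449 ≡ 36 (mod 899)
6^256 ≡ 36^2 = 1296 ≡ 397 (mod 899)
449 = 256 + 128 + 64 + 1 in binary powers of 2.
So 6^449 ≡ 397 · 36 · 893 · 6 ≡ 615 (mod 899).
Squaring chain: 615; never reaches −1, so base 6 is a Miller–Rabin witness that 899 is composite.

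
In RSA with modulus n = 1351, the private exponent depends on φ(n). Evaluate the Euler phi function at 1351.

Factor: 1351 = 7 · 193.
φ(1351) = (7−1) · (193−1) = 6 · 192 = 1152.

1152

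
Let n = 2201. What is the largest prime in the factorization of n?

2201 = 31 · 71
71 is prime.
So 2201 = 31 · 71; the largest prime factor is 71.

71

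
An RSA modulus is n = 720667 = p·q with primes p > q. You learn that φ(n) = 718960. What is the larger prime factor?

947

φ(n) = (p−1)(q−1) = n − (p+q) + 1, so p + q = 720667 − 718960 + 1 = 1708.
p and q are the roots of t² − 1708t + 720667 = 0.
Discriminant: 1708² − 4·720667 = 2917264 − 2882668 = 34596; √34596 = 186.
q = (1708 − 186)/2 = 761, p = (1708 + 186)/2 = 947.
Check: 761 · 947 = 720667.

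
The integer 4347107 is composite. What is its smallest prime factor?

4347107 is odd.
Digit sum 26, not divisible by 3.
Ends in 7: not divisible by 5.
7: 4347107 = 7·621015 + 2
11: 4347107 = 11·395191 + 6
13: 4347107 = 13·334392 + 11
17: 4347107 = 17·255712 + 3
19: 4347107 = 19·228795 + 2
23: 4347107 = 23·189004 + 15
29: 4347107 = 29·149900 + 7
31: 4347107 = 31·140229 + 8
37: 4347107 = 37·117489 + 14
41: 4347107 = 41·106027

41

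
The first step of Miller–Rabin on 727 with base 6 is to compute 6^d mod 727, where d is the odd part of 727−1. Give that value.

726

727 − 1 = 726 = 2^1 · 363, so d = 363.
6^1 ≡ 6 (mod 727)
6^2 ≡ 6^2 = 36 ≡ 36 (mod 727)
6^4 ≡ 36^2 = 1296 ≡ 569 (mod 727)
6^8 ≡ 569^2 = 323761 ≡ 246 (mod 727)
6^16 ≡ 246^2 = 60516 ≡ 175 (mod 727)
6^32 ≡ 175^2 = 30625 ≡ 91 (mod 727)
6^64 ≡ 91^2 = 8281 ≡ 284 (mod 727)
6^128 ≡ 284^2 = 80656 ≡ 686 (mod 727)
6^256 ≡ 686^2 = 470596 ≡ 227 (mod 727)
363 = 256 + 64 + 32 + 8 + 2 + 1 in binary powers of 2.
So 6^363 ≡ 227 · 284 · 91 · 246 · 36 · 6 ≡ 726 (mod 727).
Since 6^d ≡ 726 (mod 727), base 6 does not prove 727 composite.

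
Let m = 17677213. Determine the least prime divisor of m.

67

17677213 is odd.
Digit sum 34, not divisible by 3.
Ends in 3: not divisible by 5.
7: 17677213 = 7·2525316 + 1
11: 17677213 = 11·1607019 + 4
13: 17677213 = 13·1359785 + 8
17: 17677213 = 17·1039836 + 1
19: 17677213 = 19·930379 + 12
23: 17677213 = 23·768574 + 11
29: 17677213 = 29·609559 + 2
31: 17677213 = 31·570232 + 21
37: 17677213 = 37·477762 + 19
41: 17677213 = 41·431151 + 22
43: 17677213 = 43·411097 + 42
47: 17677213 = 47·376110 + 43
53: 17677213 = 53·333532 + 17
59: 17677213 = 59·299613 + 46
61: 17677213 = 61·289790 + 23
67: 17677213 = 67·263839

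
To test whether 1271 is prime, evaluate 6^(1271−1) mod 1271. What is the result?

6^1 ≡ 6 (mod 1271)
6^2 ≡ 6^2 = 36 ≡ 36 (mod 1271)
6^4 ≡ 36^2 = 1296 ≡ 25 (mod 1271)
6^8 ≡ 25^2 = 625 ≡ 625 (mod 1271)
6^16 ≡ 625^2 = 390625 ≡ 428 (mod 1271)
6^32 ≡ 428^2 = 183184 ≡ 160 (mod 1271)
6^64 ≡ 160^2 = 25600 ≡ 180 (mod 1271)
6^128 ≡ 180^2 = 32400 ≡ 625 (mod 1271)
6^256 ≡ 625^2 = 390625 ≡ 428 (mod 1271)
6^512 ≡ 428^2 = 183184 ≡ 160 (mod 1271)
6^1024 ≡ 160^2 = 25600 ≡ 180 (mod 1271)
1270 = 1024 + 128 + 64 + 32 + 16 + 4 + 2 in binary powers of 2.
So 6^1270 ≡ 180 · 625 · 180 · 160 · 428 · 25 · 36 ≡ 583 (mod 1271).
Since 583 ≠ 1, base 6 is a Fermat witness: 1271 is composite.

583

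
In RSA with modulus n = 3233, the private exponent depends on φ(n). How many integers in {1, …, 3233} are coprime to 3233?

Factor: 3233 = 53 · 61.
φ(3233) = (53−1) · (61−1) = 52 · 60 = 3120.

3120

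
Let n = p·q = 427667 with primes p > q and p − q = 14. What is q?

647

Since p = q + 14, we have 427667 = q(q + 14), so q² + 14q − 427667 = 0.
Discriminant: 14² + 4·427667 = 196 + 1710668 = 1710864; √1710864 = 1308.
q = (−14 + 1308)/2 = 647, and p = q + 14 = 661.
Check: 647 · 661 = 427667.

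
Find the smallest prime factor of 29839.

53

29839 is odd.
Digit sum 31, not divisible by 3.
Ends in 9: not divisible by 5.
7: 29839 = 7·4262 + 5
11: 29839 = 11·2712 + 7
13: 29839 = 13·2295 + 4
17: 29839 = 17·1755 + 4
19: 29839 = 19·1570 + 9
23: 29839 = 23·1297 + 8
29: 29839 = 29·1028 + 27
31: 29839 = 31·962 + 17
37: 29839 = 37·806 + 17
41: 29839 = 41·727 + 32
43: 29839 = 43·693 + 40
47: 29839 = 47·634 + 41
53: 29839 = 53·563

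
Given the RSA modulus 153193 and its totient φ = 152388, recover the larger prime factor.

φ(n) = (p−1)(q−1) = n − (p+q) + 1, so p + q = 153193 − 152388 + 1 = 806.
p and q are the roots of t² − 806t + 153193 = 0.
Discriminant: 806² − 4·153193 = 649636 − 612772 = 36864; √36864 = 192.
q = (806 − 192)/2 = 307, p = (806 + 192)/2 = 499.
Check: 307 · 499 = 153193.

499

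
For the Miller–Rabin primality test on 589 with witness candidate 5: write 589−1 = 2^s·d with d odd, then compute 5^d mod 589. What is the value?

125

589 − 1 = 588 = 2^2 · 147, so d = 147.
5^1 ≡ 5 (mod 589)
5^2 ≡ 5^2 = 25 ≡ 25 (mod 589)
5^4 ≡ 25^2 = 625 ≡ 36 (mod 589)
5^8 ≡ 36^2 = 1296 ≡ 118 (mod 589)
5^16 ≡ 118^2 = 13924 ≡ 377 (mod 589)
5^32 ≡ 377^2 = 142129 ≡ 180 (mod 589)
5^64 ≡ 180^2 = 32400 ≡ 5 (mod 589)
5^128 ≡ 5^2 = 25 ≡ 25 (mod 589)
147 = 128 + 16 + 2 + 1 in binary powers of 2.
So 5^147 ≡ 25 · 377 · 25 · 5 ≡ 125 (mod 589).
Squaring chain: 125 → 311; never reaches −1, so base 5 is a Miller–Rabin witness that 589 is composite.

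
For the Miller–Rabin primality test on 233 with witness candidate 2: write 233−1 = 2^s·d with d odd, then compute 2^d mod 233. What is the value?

1

233 − 1 = 232 = 2^3 · 29, so d = 29.
2^1 ≡ 2 (mod 233)
2^2 ≡ 2^2 = 4 ≡ 4 (mod 233)
2^4 ≡ 4^2 = 16 ≡ 16 (mod 233)
2^8 ≡ 16^2 = 256 ≡ 23 (mod 233)
2^16 ≡ 23^2 = 529 ≡ 63 (mod 233)
29 = 16 + 8 + 4 + 1 in binary powers of 2.
So 2^29 ≡ 63 · 23 · 16 · 2 ≡ 1 (mod 233).
Since 2^d ≡ 1 (mod 233), base 2 does not prove 233 composite.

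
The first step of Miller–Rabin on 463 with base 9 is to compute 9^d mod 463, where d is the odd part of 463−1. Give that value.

463 − 1 = 462 = 2^1 · 231, so d = 231.
9^1 ≡ 9 (mod 463)
9^2 ≡ 9^2 = 81 ≡ 81 (mod 463)
9^4 ≡ 81^2 = 6561 ≡ 79 (mod 463)
9^8 ≡ 79^2 = 6241 ≡ 222 (mod 463)
9^16 ≡ 222^2 = 49284 ≡ 206 (mod 463)
9^32 ≡ 206^2 = 42436 ≡ 303 (mod 463)
9^64 ≡ 303^2 = 91809 ≡ 135 (mod 463)
9^128 ≡ 135^2 = 18225 ≡ 168 (mod 463)
231 = 128 + 64 + 32 + 4 + 2 + 1 in binary powers of 2.
So 9^231 ≡ 168 · 135 · 303 · 79 · 81 · 9 ≡ 1 (mod 463).
Since 9^d ≡ 1 (mod 463), base 9 does not prove 463 composite.

1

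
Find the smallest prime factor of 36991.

71

36991 is odd.
Digit sum 28, not divisible by 3.
Ends in 1: not divisible by 5.
7: 36991 = 7·5284 + 3
11: 36991 = 11·3362 + 9
13: 36991 = 13·2845 + 6
17: 36991 = 17·2175 + 16
19: 36991 = 19·1946 + 17
23: 36991 = 23·1608 + 7
29: 36991 = 29·1275 + 16
31: 36991 = 31·1193 + 8
37: 36991 = 37·999 + 28
41: 36991 = 41·902 + 9
43: 36991 = 43·860 + 11
47: 36991 = 47·787 + 2
53: 36991 = 53·697 + 50
59: 36991 = 59·626 + 57
61: 36991 = 61·606 + 25
67: 36991 = 67·552 + 7
71: 36991 = 71·521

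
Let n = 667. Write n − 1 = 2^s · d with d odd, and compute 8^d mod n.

374

667 − 1 = 666 = 2^1 · 333, so d = 333.
8^1 ≡ 8 (mod 667)
8^2 ≡ 8^2 = 64 ≡ 64 (mod 667)
8^4 ≡ 64^2 = 4096 ≡ 94 (mod 667)
8^8 ≡ 94^2 = 8836 ≡ 165 (mod 667)
8^16 ≡ 165^2 = 27225 ≡ 545 (mod 667)
8^32 ≡ 545^2 = 297025 ≡ 210 (mod 667)
8^64 ≡ 210^2 = 44100 ≡ 78 (mod 667)
8^128 ≡ 78^2 = 6084 ≡ 81 (mod 667)
8^256 ≡ 81^2 = 6561 ≡ 558 (mod 667)
333 = 256 + 64 + 8 + 4 + 1 in binary powers of 2.
So 8^333 ≡ 558 · 78 · 165 · 94 · 8 ≡ 374 (mod 667).
Squaring chain: 374; never reaches −1, so base 8 is a Miller–Rabin witness that 667 is composite.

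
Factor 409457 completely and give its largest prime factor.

409457 = 71 · 5767
5767 = 73 · 79
79 is prime.
So 409457 = 71 · 73 · 79; the largest prime factor is 79.

79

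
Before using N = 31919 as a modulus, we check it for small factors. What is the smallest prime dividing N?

59

31919 is odd.
Digit sum 23, not divisible by 3.
Ends in 9: not divisible by 5.
7: 31919 = 7·4559 + 6
11: 31919 = 11·2901 + 8
13: 31919 = 13·2455 + 4
17: 31919 = 17·1877 + 10
19: 31919 = 19·1679 + 18
23: 31919 = 23·1387 + 18
29: 31919 = 29·1100 + 19
31: 31919 = 31·1029 + 20
37: 31919 = 37·862 + 25
41: 31919 = 41·778 + 21
43: 31919 = 43·742 + 13
47: 31919 = 47·679 + 6
53: 31919 = 53·602 + 13
59: 31919 = 59·541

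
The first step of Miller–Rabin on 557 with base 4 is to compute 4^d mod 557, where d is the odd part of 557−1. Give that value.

557 − 1 = 556 = 2^2 · 139, so d = 139.
4^1 ≡ 4 (mod 557)
4^2 ≡ 4^2 = 16 ≡ 16 (mod 557)
4^4 ≡ 16^2 = 256 ≡ 256 (mod 557)
4^8 ≡ 256^2 = 65536 ≡ 367 (mod 557)
4^16 ≡ 367^2 = 134689 ≡ 452 (mod 557)
4^32 ≡ 452^2 = 204304 ≡ 442 (mod 557)
4^64 ≡ 442^2 = 195364 ≡ 414 (mod 557)
4^128 ≡ 414^2 = 171396 ≡ 397 (mod 557)
139 = 128 + 8 + 2 + 1 in binary powers of 2.
So 4^139 ≡ 397 · 367 · 16 · 4 ≡ 556 (mod 557).
Since 4^d ≡ 556 (mod 557), base 4 does not prove 557 composite.

556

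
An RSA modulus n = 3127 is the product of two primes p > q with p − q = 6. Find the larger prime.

Since p = q + 6, we have 3127 = q(q + 6), so q² + 6q − 3127 = 0.
Discriminant: 6² + 4·3127 = 36 + 12508 = 12544; √12544 = 112.
q = (−6 + 112)/2 = 53, and p = q + 6 = 59.
Check: 53 · 59 = 3127.

59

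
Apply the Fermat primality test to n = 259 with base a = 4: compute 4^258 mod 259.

211

4^1 ≡ 4 (mod 259)
4^2 ≡ 4^2 = 16 ≡ 16 (mod 259)
4^4 ≡ 16^2 = 256 ≡ 256 (mod 259)
4^8 ≡ 256^2 = 65536 ≡ 9 (mod 259)
4^16 ≡ 9^2 = 81 ≡ 81 (mod 259)
4^32 ≡ 81^2 = 6561 ≡ 86 (mod 259)
4^64 ≡ 86^2 = 7396 ≡ 144 (mod 259)
4^128 ≡ 144^2 = 20736 ≡ 16 (mod 259)
4^256 ≡ 16^2 = 256 ≡ 256 (mod 259)
258 = 256 + 2 in binary powers of 2.
So 4^258 ≡ 256 · 16 ≡ 211 (mod 259).
Since 211 ≠ 1, base 4 is a Fermat witness: 259 is composite.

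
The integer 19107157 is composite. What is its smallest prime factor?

97

19107157 is odd.
Digit sum 31, not divisible by 3.
Ends in 7: not divisible by 5.
7: 19107157 = 7·2729593 + 6
11: 19107157 = 11·1737014 + 3
13: 19107157 = 13·1469781 + 4
17: 19107157 = 17·1123950 + 7
19: 19107157 = 19·1005639 + 16
23: 19107157 = 23·830745 + 22
29: 19107157 = 29·658867 + 14
31: 19107157 = 31·616359 + 28
37: 19107157 = 37·516409 + 24
41: 19107157 = 41·466028 + 9
43: 19107157 = 43·444352 + 21
47: 19107157 = 47·406535 + 12
53: 19107157 = 53·360512 + 21
59: 19107157 = 59·323850 + 7
61: 19107157 = 61·313232 + 5
67: 19107157 = 67·285181 + 30
71: 19107157 = 71·269114 + 63
73: 19107157 = 73·261741 + 64
79: 19107157 = 79·241862 + 59
83: 19107157 = 83·230206 + 59
89: 19107157 = 89·214687 + 14
97: 19107157 = 97·196981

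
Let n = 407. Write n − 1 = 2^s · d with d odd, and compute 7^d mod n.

46

407 − 1 = 406 = 2^1 · 203, so d = 203.
7^1 ≡ 7 (mod 407)
7^2 ≡ 7^2 = 49 ≡ 49 (mod 407)
7^4 ≡ 49^2 = 2401 ≡ 366 (mod 407)
7^8 ≡ 366^2 = 133956 ≡ 53 (mod 407)
7^16 ≡ 53^2 = 2809 ≡ 367 (mod 407)
7^32 ≡ 367^2 = 134689 ≡ 379 (mod 407)
7^64 ≡ 379^2 = 143641 ≡ 377 (mod 407)
7^128 ≡ 377^2 = 142129 ≡ 86 (mod 407)
203 = 128 + 64 + 8 + 2 + 1 in binary powers of 2.
So 7^203 ≡ 86 · 377 · 53 · 49 · 7 ≡ 46 (mod 407).
Squaring chain: 46; never reaches −1, so base 7 is a Miller–Rabin witness that 407 is composite.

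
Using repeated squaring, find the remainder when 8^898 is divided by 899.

760

8^1 ≡ 8 (mod 899)
8^2 ≡ 8^2 = 64 ≡ 64 (mod 899)
8^4 ≡ 64^2 = 4096 ≡ 500 (mod 899)
8^8 ≡ 500^2 = 250000 ≡ 78 (mod 899)
8^16 ≡ 78^2 = 6084 ≡ 690 (mod 899)
8^32 ≡ 690^2 = 476100 ≡ 529 (mod 899)
8^64 ≡ 529^2 = 279841 ≡ 252 (mod 899)
8^128 ≡ 252^2 = 63504 ≡ 574 (mod 899)
8^256 ≡ 574^2 = 329476 ≡ 442 (mod 899)
8^512 ≡ 442^2 = 195364 ≡ 281 (mod 899)
898 = 512 + 256 + 128 + 2 in binary powers of 2.
So 8^898 ≡ 281 · 442 · 574 · 64 ≡ 760 (mod 899).
Since 760 ≠ 1, base 8 is a Fermat witness: 899 is composite.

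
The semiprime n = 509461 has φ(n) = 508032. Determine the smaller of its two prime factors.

673

φ(n) = (p−1)(q−1) = n − (p+q) + 1, so p + q = 509461 − 508032 + 1 = 1430.
p and q are the roots of t² − 1430t + 509461 = 0.
Discriminant: 1430² − 4·509461 = 2044900 − 2037844 = 7056; √7056 = 84.
q = (1430 − 84)/2 = 673, p = (1430 + 84)/2 = 757.
Check: 673 · 757 = 509461.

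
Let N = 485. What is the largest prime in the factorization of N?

485 = 5 · 97
97 is prime.
So 485 = 5 · 97; the largest prime factor is 97.

97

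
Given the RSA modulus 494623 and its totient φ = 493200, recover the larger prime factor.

823

φ(n) = (p−1)(q−1) = n − (p+q) + 1, so p + q = 494623 − 493200 + 1 = 1424.
p and q are the roots of t² − 1424t + 494623 = 0.
Discriminant: 1424² − 4·494623 = 2027776 − 1978492 = 49284; √49284 = 222.
q = (1424 − 222)/2 = 601, p = (1424 + 222)/2 = 823.
Check: 601 · 823 = 494623.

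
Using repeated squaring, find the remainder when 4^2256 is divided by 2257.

1839

4^1 ≡ 4 (mod 2257)
4^2 ≡ 4^2 = 16 ≡ 16 (mod 2257)
4^4 ≡ 16^2 = 256 ≡ 256 (mod 2257)
4^8 ≡ 256^2 = 65536 ≡ 83 (mod 2257)
4^16 ≡ 83^2 = 6889 ≡ 118 (mod 2257)
4^32 ≡ 118^2 = 13924 ≡ 382 (mod 2257)
4^64 ≡ 382^2 = 145924 ≡ 1476 (mod 2257)
4^128 ≡ 1476^2 = 2178576 ≡ 571 (mod 2257)
4^256 ≡ 571^2 = 326041 ≡ 1033 (mod 2257)
4^512 ≡ 1033^2 = 1067089 ≡ 1785 (mod 2257)
4^1024 ≡ 1785^2 = 3186225 ≡ 1598 (mod 2257)
4^2048 ≡ 1598^2 = 2553604 ≡ 937 (mod 2257)
2256 = 2048 + 128 + 64 + 16 in binary powers of 2.
So 4^2256 ≡ 937 · 571 · 1476 · 118 ≡ 1839 (mod 2257).
Since 1839 ≠ 1, base 4 is a Fermat witness: 2257 is composite.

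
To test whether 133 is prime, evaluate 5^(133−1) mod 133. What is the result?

64

5^1 ≡ 5 (mod 133)
5^2 ≡ 5^2 = 25 ≡ 25 (mod 133)
5^4 ≡ 25^2 = 625 ≡ 93 (mod 133)
5^8 ≡ 93^2 = 8649 ≡ 4 (mod 133)
5^16 ≡ 4^2 = 16 ≡ 16 (mod 133)
5^32 ≡ 16^2 = 256 ≡ 123 (mod 133)
5^64 ≡ 123^2 = 15129 ≡ 100 (mod 133)
5^128 ≡ 100^2 = 10000 ≡ 25 (mod 133)
132 = 128 + 4 in binary powers of 2.
So 5^132 ≡ 25 · 93 ≡ 64 (mod 133).
Since 64 ≠ 1, base 5 is a Fermat witness: 133 is composite.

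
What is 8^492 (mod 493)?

8^1 ≡ 8 (mod 493)
8^2 ≡ 8^2 = 64 ≡ 64 (mod 493)
8^4 ≡ 64^2 = 4096 ≡ 152 (mod 493)
8^8 ≡ 152^2 = 23104 ≡ 426 (mod 493)
8^16 ≡ 426^2 = 181476 ≡ 52 (mod 493)
8^32 ≡ 52^2 = 2704 ≡ 239 (mod 493)
8^64 ≡ 239^2 = 57121 ≡ 426 (mod 493)
8^128 ≡ 426^2 = 181476 ≡ 52 (mod 493)
8^256 ≡ 52^2 = 2704 ≡ 239 (mod 493)
492 = 256 + 128 + 64 + 32 + 8 + 4 in binary powers of 2.
So 8^492 ≡ 239 · 52 · 426 · 239 · 426 · 152 ≡ 458 (mod 493).
Since 458 ≠ 1, base 8 is a Fermat witness: 493 is composite.

458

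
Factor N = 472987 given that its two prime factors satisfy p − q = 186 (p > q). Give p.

Since p = q + 186, we have 472987 = q(q + 186), so q² + 186q − 472987 = 0.
Discriminant: 186² + 4·472987 = 34596 + 1891948 = 1926544; √1926544 = 1388.
q = (−186 + 1388)/2 = 601, and p = q + 186 = 787.
Check: 601 · 787 = 472987.

787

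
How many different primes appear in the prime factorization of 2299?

2

2299 = 11^2 · 19
2299 = 11^2 · 19, which has 2 distinct prime factors.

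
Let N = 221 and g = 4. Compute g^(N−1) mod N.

35

4^1 ≡ 4 (mod 221)
4^2 ≡ 4^2 = 16 ≡ 16 (mod 221)
4^4 ≡ 16^2 = 256 ≡ 35 (mod 221)
4^8 ≡ 35^2 = 1225 ≡ 120 (mod 221)
4^16 ≡ 120^2 = 14400 ≡ 35 (mod 221)
4^32 ≡ 35^2 = 1225 ≡ 120 (mod 221)
4^64 ≡ 120^2 = 14400 ≡ 35 (mod 221)
4^128 ≡ 35^2 = 1225 ≡ 120 (mod 221)
220 = 128 + 64 + 16 + 8 + 4 in binary powers of 2.
So 4^220 ≡ 120 · 35 · 35 · 120 · 35 ≡ 35 (mod 221).
Since 35 ≠ 1, base 4 is a Fermat witness: 221 is composite.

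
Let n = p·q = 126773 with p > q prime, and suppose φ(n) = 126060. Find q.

331

φ(n) = (p−1)(q−1) = n − (p+q) + 1, so p + q = 126773 − 126060 + 1 = 714.
p and q are the roots of t² − 714t + 126773 = 0.
Discriminant: 714² − 4·126773 = 509796 − 507092 = 2704; √2704 = 52.
q = (714 − 52)/2 = 331, p = (714 + 52)/2 = 383.
Check: 331 · 383 = 126773.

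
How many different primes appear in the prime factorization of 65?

2

65 = 5 · 13
65 = 5 · 13, which has 2 distinct prime factors.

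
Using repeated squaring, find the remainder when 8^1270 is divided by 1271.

1024

8^1 ≡ 8 (mod 1271)
8^2 ≡ 8^2 = 64 ≡ 64 (mod 1271)
8^4 ≡ 64^2 = 4096 ≡ 283 (mod 1271)
8^8 ≡ 283^2 = 80089 ≡ 16 (mod 1271)
8^16 ≡ 16^2 = 256 ≡ 256 (mod 1271)
8^32 ≡ 256^2 = 65536 ≡ 715 (mod 1271)
8^64 ≡ 715^2 = 511225 ≡ 283 (mod 1271)
8^128 ≡ 283^2 = 80089 ≡ 16 (mod 1271)
8^256 ≡ 16^2 = 256 ≡ 256 (mod 1271)
8^512 ≡ 256^2 = 65536 ≡ 715 (mod 1271)
8^1024 ≡ 715^2 = 511225 ≡ 283 (mod 1271)
1270 = 1024 + 128 + 64 + 32 + 16 + 4 + 2 in binary powers of 2.
So 8^1270 ≡ 283 · 16 · 283 · 715 · 256 · 283 · 64 ≡ 1024 (mod 1271).
Since 1024 ≠ 1, base 8 is a Fermat witness: 1271 is composite.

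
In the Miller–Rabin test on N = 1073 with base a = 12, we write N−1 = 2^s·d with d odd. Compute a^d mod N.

423

1073 − 1 = 1072 = 2^4 · 67, so d = 67.
12^1 ≡ 12 (mod 1073)
12^2 ≡ 12^2 = 144 ≡ 144 (mod 1073)
12^4 ≡ 144^2 = 20736 ≡ 349 (mod 1073)
12^8 ≡ 349^2 = 121801 ≡ 552 (mod 1073)
12^16 ≡ 552^2 = 304704 ≡ 1045 (mod 1073)
12^32 ≡ 1045^2 = 1092025 ≡ 784 (mod 1073)
12^64 ≡ 784^2 = 614656 ≡ 900 (mod 1073)
67 = 64 + 2 + 1 in binary powers of 2.
So 12^67 ≡ 900 · 144 · 12 ≡ 423 (mod 1073).
Squaring chain: 423 → 811 → 1045 → 784; never reaches −1, so base 12 is a Miller–Rabin witness that 1073 is composite.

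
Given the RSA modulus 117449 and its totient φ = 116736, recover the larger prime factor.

φ(n) = (p−1)(q−1) = n − (p+q) + 1, so p + q = 117449 − 116736 + 1 = 714.
p and q are the roots of t² − 714t + 117449 = 0.
Discriminant: 714² − 4·117449 = 509796 − 469796 = 40000; √40000 = 200.
q = (714 − 200)/2 = 257, p = (714 + 200)/2 = 457.
Check: 257 · 457 = 117449.

457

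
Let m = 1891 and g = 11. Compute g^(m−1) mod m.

1768

11^1 ≡ 11 (mod 1891)
11^2 ≡ 11^2 = 121 ≡ 121 (mod 1891)
11^4 ≡ 121^2 = 14641 ≡ 1404 (mod 1891)
11^8 ≡ 1404^2 = 1971216 ≡ 794 (mod 1891)
11^16 ≡ 794^2 = 630436 ≡ 733 (mod 1891)
11^32 ≡ 733^2 = 537289 ≡ 245 (mod 1891)
11^64 ≡ 245^2 = 60025 ≡ 1404 (mod 1891)
11^128 ≡ 1404^2 = 1971216 ≡ 794 (mod 1891)
11^256 ≡ 794^2 = 630436 ≡ 733 (mod 1891)
11^512 ≡ 733^2 = 537289 ≡ 245 (mod 1891)
11^1024 ≡ 245^2 = 60025 ≡ 1404 (mod 1891)
1890 = 1024 + 512 + 256 + 64 + 32 + 2 in binary powers of 2.
So 11^1890 ≡ 1404 · 245 · 733 · 1404 · 245 · 121 ≡ 1768 (mod 1891).
Since 1768 ≠ 1, base 11 is a Fermat witness: 1891 is composite.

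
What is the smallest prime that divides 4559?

47

4559 is odd.
Digit sum 23, not divisible by 3.
Ends in 9: not divisible by 5.
7: 4559 = 7·651 + 2
11: 4559 = 11·414 + 5
13: 4559 = 13·350 + 9
17: 4559 = 17·268 + 3
19: 4559 = 19·239 + 18
23: 4559 = 23·198 + 5
29: 4559 = 29·157 + 6
31: 4559 = 31·147 + 2
37: 4559 = 37·123 + 8
41: 4559 = 41·111 + 8
43: 4559 = 43·106 + 1
47: 4559 = 47·97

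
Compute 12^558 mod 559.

183

12^1 ≡ 12 (mod 559)
12^2 ≡ 12^2 = 144 ≡ 144 (mod 559)
12^4 ≡ 144^2 = 20736 ≡ 53 (mod 559)
12^8 ≡ 53^2 = 2809 ≡ 14 (mod 559)
12^16 ≡ 14^2 = 196 ≡ 196 (mod 559)
12^32 ≡ 196^2 = 38416 ≡ 404 (mod 559)
12^64 ≡ 404^2 = 163216 ≡ 547 (mod 559)
12^128 ≡ 547^2 = 299209 ≡ 144 (mod 559)
12^256 ≡ 144^2 = 20736 ≡ 53 (mod 559)
12^512 ≡ 53^2 = 2809 ≡ 14 (mod 559)
558 = 512 + 32 + 8 + 4 + 2 in binary powers of 2.
So 12^558 ≡ 14 · 404 · 14 · 53 · 144 ≡ 183 (mod 559).
Since 183 ≠ 1, base 12 is a Fermat witness: 559 is composite.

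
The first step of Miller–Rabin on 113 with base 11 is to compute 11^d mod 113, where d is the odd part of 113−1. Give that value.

95

113 − 1 = 112 = 2^4 · 7, so d = 7.
11^1 ≡ 11 (mod 113)
11^2 ≡ 11^2 = 121 ≡ 8 (mod 113)
11^4 ≡ 8^2 = 64 ≡ 64 (mod 113)
7 = 4 + 2 + 1 in binary powers of 2.
So 11^7 ≡ 64 · 8 · 11 ≡ 95 (mod 113).
Squaring chain: 95 → 98 → 112 → 1; reaches −1, so base 11 does not prove 113 composite.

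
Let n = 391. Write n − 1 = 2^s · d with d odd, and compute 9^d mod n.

151

391 − 1 = 390 = 2^1 · 195, so d = 195.
9^1 ≡ 9 (mod 391)
9^2 ≡ 9^2 = 81 ≡ 81 (mod 391)
9^4 ≡ 81^2 = 6561 ≡ 305 (mod 391)
9^8 ≡ 305^2 = 93025 ≡ 358 (mod 391)
9^16 ≡ 358^2 = 128164 ≡ 307 (mod 391)
9^32 ≡ 307^2 = 94249 ≡ 18 (mod 391)
9^64 ≡ 18^2 = 324 ≡ 324 (mod 391)
9^128 ≡ 324^2 = 104976 ≡ 188 (mod 391)
195 = 128 + 64 + 2 + 1 in binary powers of 2.
So 9^195 ≡ 188 · 324 · 81 · 9 ≡ 151 (mod 391).
Squaring chain: 151; never reaches −1, so base 9 is a Miller–Rabin witness that 391 is composite.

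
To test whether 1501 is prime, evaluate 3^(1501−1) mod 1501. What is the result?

3^1 ≡ 3 (mod 1501)
3^2 ≡ 3^2 = 9 ≡ 9 (mod 1501)
3^4 ≡ 9^2 = 81 ≡ 81 (mod 1501)
3^8 ≡ 81^2 = 6561 ≡ 557 (mod 1501)
3^16 ≡ 557^2 = 310249 ≡ 1043 (mod 1501)
3^32 ≡ 1043^2 = 1087849 ≡ 1125 (mod 1501)
3^64 ≡ 1125^2 = 1265625 ≡ 282 (mod 1501)
3^128 ≡ 282^2 = 79524 ≡ 1472 (mod 1501)
3^256 ≡ 1472^2 = 2166784 ≡ 841 (mod 1501)
3^512 ≡ 841^2 = 707281 ≡ 310 (mod 1501)
3^1024 ≡ 310^2 = 96100 ≡ 36 (mod 1501)
1500 = 1024 + 256 + 128 + 64 + 16 + 8 + 4 in binary powers of 2.
So 3^1500 ≡ 36 · 841 · 1472 · 282 · 1043 · 557 · 81 ≡ 539 (mod 1501).
Since 539 ≠ 1, base 3 is a Fermat witness: 1501 is composite.

539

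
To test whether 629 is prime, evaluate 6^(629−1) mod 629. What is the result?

38

6^1 ≡ 6 (mod 629)
6^2 ≡ 6^2 = 36 ≡ 36 (mod 629)
6^4 ≡ 36^2 = 1296 ≡ 38 (mod 629)
6^8 ≡ 38^2 = 1444 ≡ 186 (mod 629)
6^16 ≡ 186^2 = 34596 ≡ 1 (mod 629)
6^32 ≡ 1^2 = 1 ≡ 1 (mod 629)
6^64 ≡ 1^2 = 1 ≡ 1 (mod 629)
6^128 ≡ 1^2 = 1 ≡ 1 (mod 629)
6^256 ≡ 1^2 = 1 ≡ 1 (mod 629)
6^512 ≡ 1^2 = 1 ≡ 1 (mod 629)
628 = 512 + 64 + 32 + 16 + 4 in binary powers of 2.
So 6^628 ≡ 1 · 1 · 1 · 1 · 38 ≡ 38 (mod 629).
Since 38 ≠ 1, base 6 is a Fermat witness: 629 is composite.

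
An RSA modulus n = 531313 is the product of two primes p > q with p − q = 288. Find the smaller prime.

Since p = q + 288, we have 531313 = q(q + 288), so q² + 288q − 531313 = 0.
Discriminant: 288² + 4·531313 = 82944 + 2125252 = 2208196; √2208196 = 1486.
q = (−288 + 1486)/2 = 599, and p = q + 288 = 887.
Check: 599 · 887 = 531313.

599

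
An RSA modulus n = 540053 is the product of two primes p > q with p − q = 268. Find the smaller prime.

613

Since p = q + 268, we have 540053 = q(q + 268), so q² + 268q − 540053 = 0.
Discriminant: 268² + 4·540053 = 71824 + 2160212 = 2232036; √2232036 = 1494.
q = (−268 + 1494)/2 = 613, and p = q + 268 = 881.
Check: 613 · 881 = 540053.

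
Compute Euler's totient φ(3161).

Factor: 3161 = 29 · 109.
φ(3161) = (29−1) · (109−1) = 28 · 108 = 3024.

3024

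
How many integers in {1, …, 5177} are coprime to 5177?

4980

Factor: 5177 = 31 · 167.
φ(5177) = (31−1) · (167−1) = 30 · 166 = 4980.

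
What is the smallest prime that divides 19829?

19829 is odd.
Digit sum 29, not divisible by 3.
Ends in 9: not divisible by 5.
7: 19829 = 7·2832 + 5
11: 19829 = 11·1802 + 7
13: 19829 = 13·1525 + 4
17: 19829 = 17·1166 + 7
19: 19829 = 19·1043 + 12
23: 19829 = 23·862 + 3
29: 19829 = 29·683 + 22
31: 19829 = 31·639 + 20
37: 19829 = 37·535 + 34
41: 19829 = 41·483 + 26
43: 19829 = 43·461 + 6
47: 19829 = 47·421 + 42
53: 19829 = 53·374 + 7
59: 19829 = 59·336 + 5
61: 19829 = 61·325 + 4
67: 19829 = 67·295 + 64
71: 19829 = 71·279 + 20
73: 19829 = 73·271 + 46
79: 19829 = 79·251

79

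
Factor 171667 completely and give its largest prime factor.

79

171667 = 41 · 4187
4187 = 53 · 79
79 is prime.
So 171667 = 41 · 53 · 79; the largest prime factor is 79.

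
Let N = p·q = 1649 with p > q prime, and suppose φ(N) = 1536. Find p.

97

φ(n) = (p−1)(q−1) = n − (p+q) + 1, so p + q = 1649 − 1536 + 1 = 114.
p and q are the roots of t² − 114t + 1649 = 0.
Discriminant: 114² − 4·1649 = 12996 − 6596 = 6400; √6400 = 80.
q = (114 − 80)/2 = 17, p = (114 + 80)/2 = 97.
Check: 17 · 97 = 1649.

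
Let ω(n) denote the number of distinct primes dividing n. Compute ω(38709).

4

38709 = 3^2 · 4301
4301 = 11 · 391
391 = 17 · 23
38709 = 3^2 · 11 · 17 · 23, which has 4 distinct prime factors.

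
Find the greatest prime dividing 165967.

97

165967 = 29 · 5723
5723 = 59 · 97
97 is prime.
So 165967 = 29 · 59 · 97; the largest prime factor is 97.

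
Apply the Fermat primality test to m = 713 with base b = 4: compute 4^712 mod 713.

4^1 ≡ 4 (mod 713)
4^2 ≡ 4^2 = 16 ≡ 16 (mod 713)
4^4 ≡ 16^2 = 256 ≡ 256 (mod 713)
4^8 ≡ 256^2 = 65536 ≡ 653 (mod 713)
4^16 ≡ 653^2 = 426409 ≡ 35 (mod 713)
4^32 ≡ 35^2 = 1225 ≡ 512 (mod 713)
4^64 ≡ 512^2 = 262144 ≡ 473 (mod 713)
4^128 ≡ 473^2 = 223729 ≡ 560 (mod 713)
4^256 ≡ 560^2 = 313600 ≡ 593 (mod 713)
4^512 ≡ 593^2 = 351649 ≡ 140 (mod 713)
712 = 512 + 128 + 64 + 8 in binary powers of 2.
So 4^712 ≡ 140 · 560 · 473 · 653 ≡ 78 (mod 713).
Since 78 ≠ 1, base 4 is a Fermat witness: 713 is composite.

78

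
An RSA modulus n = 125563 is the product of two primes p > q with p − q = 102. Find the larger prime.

409

Since p = q + 102, we have 125563 = q(q + 102), so q² + 102q − 125563 = 0.
Discriminant: 102² + 4·125563 = 10404 + 502252 = 512656; √512656 = 716.
q = (−102 + 716)/2 = 307, and p = q + 102 = 409.
Check: 307 · 409 = 125563.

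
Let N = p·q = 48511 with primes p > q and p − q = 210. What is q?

139

Since p = q + 210, we have 48511 = q(q + 210), so q² + 210q − 48511 = 0.
Discriminant: 210² + 4·48511 = 44100 + 194044 = 238144; √238144 = 488.
q = (−210 + 488)/2 = 139, and p = q + 210 = 349.
Check: 139 · 349 = 48511.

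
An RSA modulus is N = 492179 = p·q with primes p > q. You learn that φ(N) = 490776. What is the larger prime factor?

727

φ(n) = (p−1)(q−1) = n − (p+q) + 1, so p + q = 492179 − 490776 + 1 = 1404.
p and q are the roots of t² − 1404t + 492179 = 0.
Discriminant: 1404² − 4·492179 = 1971216 − 1968716 = 2500; √2500 = 50.
q = (1404 − 50)/2 = 677, p = (1404 + 50)/2 = 727.
Check: 677 · 727 = 492179.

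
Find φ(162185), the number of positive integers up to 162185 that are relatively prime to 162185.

128304

Factor: 162185 = 5 · 163 · 199.
φ(162185) = (5−1) · (163−1) · (199−1) = 4 · 162 · 198 = 128304.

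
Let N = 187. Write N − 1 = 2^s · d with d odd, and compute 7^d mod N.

57

187 − 1 = 186 = 2^1 · 93, so d = 93.
7^1 ≡ 7 (mod 187)
7^2 ≡ 7^2 = 49 ≡ 49 (mod 187)
7^4 ≡ 49^2 = 2401 ≡ 157 (mod 187)
7^8 ≡ 157^2 = 24649 ≡ 152 (mod 187)
7^16 ≡ 152^2 = 23104 ≡ 103 (mod 187)
7^32 ≡ 103^2 = 10609 ≡ 137 (mod 187)
7^64 ≡ 137^2 = 18769 ≡ 69 (mod 187)
93 = 64 + 16 + 8 + 4 + 1 in binary powers of 2.
So 7^93 ≡ 69 · 103 · 152 · 157 · 7 ≡ 57 (mod 187).
Squaring chain: 57; never reaches −1, so base 7 is a Miller–Rabin witness that 187 is composite.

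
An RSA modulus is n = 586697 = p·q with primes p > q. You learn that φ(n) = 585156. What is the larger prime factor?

859

φ(n) = (p−1)(q−1) = n − (p+q) + 1, so p + q = 586697 − 585156 + 1 = 1542.
p and q are the roots of t² − 1542t + 586697 = 0.
Discriminant: 1542² − 4·586697 = 2377764 − 2346788 = 30976; √30976 = 176.
q = (1542 − 176)/2 = 683, p = (1542 + 176)/2 = 859.
Check: 683 · 859 = 586697.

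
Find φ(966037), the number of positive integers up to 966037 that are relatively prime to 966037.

936768

Factor: 966037 = 83 · 103 · 113.
φ(966037) = (83−1) · (103−1) · (113−1) = 82 · 102 · 112 = 936768.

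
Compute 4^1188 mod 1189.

4^1 ≡ 4 (mod 1189)
4^2 ≡ 4^2 = 16 ≡ 16 (mod 1189)
4^4 ≡ 16^2 = 256 ≡ 256 (mod 1189)
4^8 ≡ 256^2 = 65536 ≡ 141 (mod 1189)
4^16 ≡ 141^2 = 19881 ≡ 857 (mod 1189)
4^32 ≡ 857^2 = 734449 ≡ 836 (mod 1189)
4^64 ≡ 836^2 = 698896 ≡ 953 (mod 1189)
4^128 ≡ 953^2 = 908209 ≡ 1002 (mod 1189)
4^256 ≡ 1002^2 = 1004004 ≡ 488 (mod 1189)
4^512 ≡ 488^2 = 238144 ≡ 344 (mod 1189)
4^1024 ≡ 344^2 = 118336 ≡ 625 (mod 1189)
1188 = 1024 + 128 + 32 + 4 in binary powers of 2.
So 4^1188 ≡ 625 · 1002 · 836 · 256 ≡ 223 (mod 1189).
Since 223 ≠ 1, base 4 is a Fermat witness: 1189 is composite.

223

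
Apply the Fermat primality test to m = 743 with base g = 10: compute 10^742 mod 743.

10^1 ≡ 10 (mod 743)
10^2 ≡ 10^2 = 100 ≡ 100 (mod 743)
10^4 ≡ 100^2 = 10000 ≡ 341 (mod 743)
10^8 ≡ 341^2 = 116281 ≡ 373 (mod 743)
10^16 ≡ 373^2 = 139129 ≡ 188 (mod 743)
10^32 ≡ 188^2 = 35344 ≡ 423 (mod 743)
10^64 ≡ 423^2 = 178929 ≡ 609 (mod 743)
10^128 ≡ 609^2 = 370881 ≡ 124 (mod 743)
10^256 ≡ 124^2 = 15376 ≡ 516 (mod 743)
10^512 ≡ 516^2 = 266256 ≡ 262 (mod 743)
742 = 512 + 128 + 64 + 32 + 4 + 2 in binary powers of 2.
So 10^742 ≡ 262 · 124 · 609 · 423 · 341 · 100 ≡ 1 (mod 743).
Since the result is 1, base 10 gives no evidence that 743 is composite.

1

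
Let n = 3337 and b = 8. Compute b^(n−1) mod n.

8^1 ≡ 8 (mod 3337)
8^2 ≡ 8^2 = 64 ≡ 64 (mod 3337)
8^4 ≡ 64^2 = 4096 ≡ 759 (mod 3337)
8^8 ≡ 759^2 = 576081 ≡ 2117 (mod 3337)
8^16 ≡ 2117^2 = 4481689 ≡ 98 (mod 3337)
8^32 ≡ 98^2 = 9604 ≡ 2930 (mod 3337)
8^64 ≡ 2930^2 = 8584900 ≡ 2136 (mod 3337)
8^128 ≡ 2136^2 = 4562496 ≡ 817 (mod 3337)
8^256 ≡ 817^2 = 667489 ≡ 89 (mod 3337)
8^512 ≡ 89^2 = 7921 ≡ 1247 (mod 3337)
8^1024 ≡ 1247^2 = 1555009 ≡ 3304 (mod 3337)
8^2048 ≡ 3304^2 = 10916416 ≡ 1089 (mod 3337)
3336 = 2048 + 1024 + 256 + 8 in binary powers of 2.
So 8^3336 ≡ 1089 · 3304 · 89 · 2117 ≡ 1935 (mod 3337).
Since 1935 ≠ 1, base 8 is a Fermat witness: 3337 is composite.

1935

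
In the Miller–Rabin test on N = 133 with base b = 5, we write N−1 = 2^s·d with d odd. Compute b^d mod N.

133 − 1 = 132 = 2^2 · 33, so d = 33.
5^1 ≡ 5 (mod 133)
5^2 ≡ 5^2 = 25 ≡ 25 (mod 133)
5^4 ≡ 25^2 = 625 ≡ 93 (mod 133)
5^8 ≡ 93^2 = 8649 ≡ 4 (mod 133)
5^16 ≡ 4^2 = 16 ≡ 16 (mod 133)
5^32 ≡ 16^2 = 256 ≡ 123 (mod 133)
33 = 32 + 1 in binary powers of 2.
So 5^33 ≡ 123 · 5 ≡ 83 (mod 133).
Squaring chain: 83 → 106; never reaches −1, so base 5 is a Miller–Rabin witness that 133 is composite.

83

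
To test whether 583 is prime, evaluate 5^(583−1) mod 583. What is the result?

322

5^1 ≡ 5 (mod 583)
5^2 ≡ 5^2 = 25 ≡ 25 (mod 583)
5^4 ≡ 25^2 = 625 ≡ 42 (mod 583)
5^8 ≡ 42^2 = 1764 ≡ 15 (mod 583)
5^16 ≡ 15^2 = 225 ≡ 225 (mod 583)
5^32 ≡ 225^2 = 50625 ≡ 487 (mod 583)
5^64 ≡ 487^2 = 237169 ≡ 471 (mod 583)
5^128 ≡ 471^2 = 221841 ≡ 301 (mod 583)
5^256 ≡ 301^2 = 90601 ≡ 236 (mod 583)
5^512 ≡ 236^2 = 55696 ≡ 311 (mod 583)
582 = 512 + 64 + 4 + 2 in binary powers of 2.
So 5^582 ≡ 311 · 471 · 42 · 25 ≡ 322 (mod 583).
Since 322 ≠ 1, base 5 is a Fermat witness: 583 is composite.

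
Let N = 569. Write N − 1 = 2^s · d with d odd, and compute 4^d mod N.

569 − 1 = 568 = 2^3 · 71, so d = 71.
4^1 ≡ 4 (mod 569)
4^2 ≡ 4^2 = 16 ≡ 16 (mod 569)
4^4 ≡ 16^2 = 256 ≡ 256 (mod 569)
4^8 ≡ 256^2 = 65536 ≡ 101 (mod 569)
4^16 ≡ 101^2 = 10201 ≡ 528 (mod 569)
4^32 ≡ 528^2 = 278784 ≡ 543 (mod 569)
4^64 ≡ 543^2 = 294849 ≡ 107 (mod 569)
71 = 64 + 4 + 2 + 1 in binary powers of 2.
So 4^71 ≡ 107 · 256 · 16 · 4 ≡ 568 (mod 569).
Since 4^d ≡ 568 (mod 569), base 4 does not prove 569 composite.

568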